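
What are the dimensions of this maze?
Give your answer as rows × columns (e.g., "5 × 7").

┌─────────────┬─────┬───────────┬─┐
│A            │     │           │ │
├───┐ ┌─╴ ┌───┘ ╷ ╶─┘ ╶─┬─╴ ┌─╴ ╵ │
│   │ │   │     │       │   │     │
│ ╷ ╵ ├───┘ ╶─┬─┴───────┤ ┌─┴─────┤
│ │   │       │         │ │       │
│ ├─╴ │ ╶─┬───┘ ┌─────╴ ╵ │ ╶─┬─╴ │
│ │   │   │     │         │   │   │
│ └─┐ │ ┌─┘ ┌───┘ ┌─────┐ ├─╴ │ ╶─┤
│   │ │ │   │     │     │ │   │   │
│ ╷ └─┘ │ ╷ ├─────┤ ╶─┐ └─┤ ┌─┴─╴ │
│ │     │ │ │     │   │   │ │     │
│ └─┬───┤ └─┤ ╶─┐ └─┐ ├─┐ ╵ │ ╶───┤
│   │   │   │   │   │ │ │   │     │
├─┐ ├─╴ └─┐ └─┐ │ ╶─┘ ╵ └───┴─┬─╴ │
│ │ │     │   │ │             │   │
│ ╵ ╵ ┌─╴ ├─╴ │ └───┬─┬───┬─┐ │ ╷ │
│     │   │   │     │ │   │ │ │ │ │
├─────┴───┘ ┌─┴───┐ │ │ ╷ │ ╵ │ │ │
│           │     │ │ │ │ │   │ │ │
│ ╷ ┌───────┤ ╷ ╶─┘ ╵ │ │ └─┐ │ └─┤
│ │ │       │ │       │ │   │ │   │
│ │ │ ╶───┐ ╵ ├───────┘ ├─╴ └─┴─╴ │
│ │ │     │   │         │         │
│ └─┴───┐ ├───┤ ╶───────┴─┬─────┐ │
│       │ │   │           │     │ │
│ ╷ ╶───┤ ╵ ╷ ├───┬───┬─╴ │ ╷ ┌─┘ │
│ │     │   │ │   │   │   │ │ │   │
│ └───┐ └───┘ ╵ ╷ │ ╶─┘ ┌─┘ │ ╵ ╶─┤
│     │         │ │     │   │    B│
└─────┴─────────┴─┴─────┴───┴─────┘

Counting the maze dimensions:
Rows (vertical): 15
Columns (horizontal): 17
Dimensions: 15 × 17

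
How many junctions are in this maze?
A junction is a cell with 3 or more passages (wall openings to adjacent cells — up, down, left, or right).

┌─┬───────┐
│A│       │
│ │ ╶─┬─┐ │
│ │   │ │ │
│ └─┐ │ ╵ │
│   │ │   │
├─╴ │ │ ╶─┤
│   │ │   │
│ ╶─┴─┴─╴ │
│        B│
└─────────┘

Checking each cell for number of passages:

Junctions found (3+ passages):
  (2, 3): 3 passages
Total junctions: 1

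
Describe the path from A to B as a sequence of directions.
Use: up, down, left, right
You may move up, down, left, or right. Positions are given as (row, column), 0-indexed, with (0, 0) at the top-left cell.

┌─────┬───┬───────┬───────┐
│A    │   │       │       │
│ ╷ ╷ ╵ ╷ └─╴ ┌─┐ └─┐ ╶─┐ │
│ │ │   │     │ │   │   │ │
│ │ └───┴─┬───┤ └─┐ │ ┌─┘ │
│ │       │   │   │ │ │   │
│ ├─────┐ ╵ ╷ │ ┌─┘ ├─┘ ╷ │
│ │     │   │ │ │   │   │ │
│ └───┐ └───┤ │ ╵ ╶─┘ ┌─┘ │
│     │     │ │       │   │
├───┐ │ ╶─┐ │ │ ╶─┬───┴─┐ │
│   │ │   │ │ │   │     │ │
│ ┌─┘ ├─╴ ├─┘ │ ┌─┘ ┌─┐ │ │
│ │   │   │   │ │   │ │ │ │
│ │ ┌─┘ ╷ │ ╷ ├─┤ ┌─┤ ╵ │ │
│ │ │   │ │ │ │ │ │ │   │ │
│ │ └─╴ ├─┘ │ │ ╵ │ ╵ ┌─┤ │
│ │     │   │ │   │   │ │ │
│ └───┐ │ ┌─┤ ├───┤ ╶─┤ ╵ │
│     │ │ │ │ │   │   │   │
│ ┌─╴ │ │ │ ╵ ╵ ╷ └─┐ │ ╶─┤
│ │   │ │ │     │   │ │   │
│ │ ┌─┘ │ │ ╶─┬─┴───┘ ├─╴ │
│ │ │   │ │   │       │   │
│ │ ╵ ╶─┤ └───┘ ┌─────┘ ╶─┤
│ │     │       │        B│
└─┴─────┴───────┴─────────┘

Finding the path and converting it to directions:
Path through cells: (0,0) → (0,1) → (0,2) → (1,2) → (1,3) → (0,3) → (0,4) → (1,4) → (1,5) → (1,6) → (0,6) → (0,7) → (0,8) → (1,8) → (1,9) → (2,9) → (3,9) → (3,8) → (4,8) → (4,9) → (4,10) → (3,10) → (3,11) → (2,11) → (2,12) → (3,12) → (4,12) → (5,12) → (6,12) → (7,12) → (8,12) → (9,12) → (9,11) → (10,11) → (10,12) → (11,12) → (11,11) → (12,11) → (12,12)
Directions: right, right, down, right, up, right, down, right, right, up, right, right, down, right, down, down, left, down, right, right, up, right, up, right, down, down, down, down, down, down, down, left, down, right, down, left, down, right

Solution:

┌─────┬───┬───────┬───────┐
│A → ↓│↱ ↓│  ↱ → ↓│       │
│ ╷ ╷ ╵ ╷ └─╴ ┌─┐ └─┐ ╶─┐ │
│ │ │↳ ↑│↳ → ↑│ │↳ ↓│   │ │
│ │ └───┴─┬───┤ └─┐ │ ┌─┘ │
│ │       │   │   │↓│ │↱ ↓│
│ ├─────┐ ╵ ╷ │ ┌─┘ ├─┘ ╷ │
│ │     │   │ │ │↓ ↲│↱ ↑│↓│
│ └───┐ └───┤ │ ╵ ╶─┘ ┌─┘ │
│     │     │ │  ↳ → ↑│  ↓│
├───┐ │ ╶─┐ │ │ ╶─┬───┴─┐ │
│   │ │   │ │ │   │     │↓│
│ ┌─┘ ├─╴ ├─┘ │ ┌─┘ ┌─┐ │ │
│ │   │   │   │ │   │ │ │↓│
│ │ ┌─┘ ╷ │ ╷ ├─┤ ┌─┤ ╵ │ │
│ │ │   │ │ │ │ │ │ │   │↓│
│ │ └─╴ ├─┘ │ │ ╵ │ ╵ ┌─┤ │
│ │     │   │ │   │   │ │↓│
│ └───┐ │ ┌─┤ ├───┤ ╶─┤ ╵ │
│     │ │ │ │ │   │   │↓ ↲│
│ ┌─╴ │ │ │ ╵ ╵ ╷ └─┐ │ ╶─┤
│ │   │ │ │     │   │ │↳ ↓│
│ │ ┌─┘ │ │ ╶─┬─┴───┘ ├─╴ │
│ │ │   │ │   │       │↓ ↲│
│ │ ╵ ╶─┤ └───┘ ┌─────┘ ╶─┤
│ │     │       │      ↳ B│
└─┴─────┴───────┴─────────┘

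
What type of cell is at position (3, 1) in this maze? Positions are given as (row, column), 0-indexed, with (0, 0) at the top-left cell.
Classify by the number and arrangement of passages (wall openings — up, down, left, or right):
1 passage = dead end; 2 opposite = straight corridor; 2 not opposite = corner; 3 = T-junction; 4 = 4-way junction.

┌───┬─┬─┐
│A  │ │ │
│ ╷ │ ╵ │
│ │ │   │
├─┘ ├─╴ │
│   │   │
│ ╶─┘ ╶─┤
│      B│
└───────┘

Checking cell at (3, 1):
Number of passages: 2
Cell type: straight corridor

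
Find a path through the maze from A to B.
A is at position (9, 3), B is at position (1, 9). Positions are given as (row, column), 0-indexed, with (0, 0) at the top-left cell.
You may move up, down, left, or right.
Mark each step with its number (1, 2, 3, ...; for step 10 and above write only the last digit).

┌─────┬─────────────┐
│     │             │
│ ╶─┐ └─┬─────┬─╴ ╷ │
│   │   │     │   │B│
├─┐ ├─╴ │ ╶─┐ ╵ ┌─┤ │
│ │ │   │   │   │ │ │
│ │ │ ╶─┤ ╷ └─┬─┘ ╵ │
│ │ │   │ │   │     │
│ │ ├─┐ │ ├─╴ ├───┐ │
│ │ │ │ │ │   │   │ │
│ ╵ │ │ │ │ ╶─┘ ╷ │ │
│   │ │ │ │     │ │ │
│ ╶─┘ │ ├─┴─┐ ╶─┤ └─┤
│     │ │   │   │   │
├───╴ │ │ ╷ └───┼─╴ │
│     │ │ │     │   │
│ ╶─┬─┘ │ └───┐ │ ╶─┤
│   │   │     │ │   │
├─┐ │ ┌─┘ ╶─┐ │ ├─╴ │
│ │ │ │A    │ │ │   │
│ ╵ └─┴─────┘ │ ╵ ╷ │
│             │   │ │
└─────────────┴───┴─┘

Finding the shortest path from (9, 3) to (1, 9):
Path length: 42 steps
Directions: right → up → up → up → right → down → right → right → down → down → down → right → up → right → up → left → up → right → up → left → up → up → left → down → left → left → up → right → up → left → up → left → up → right → right → down → right → up → right → up → right → down

Solution:

┌─────┬─────────────┐
│     │          0 1│
│ ╶─┐ └─┬─────┬─╴ ╷ │
│   │   │3 4 5│8 9│B│
├─┐ ├─╴ │ ╶─┐ ╵ ┌─┤ │
│ │ │   │2 1│6 7│ │ │
│ │ │ ╶─┤ ╷ └─┬─┘ ╵ │
│ │ │   │ │0 9│     │
│ │ ├─┐ │ ├─╴ ├───┐ │
│ │ │ │ │ │7 8│3 2│ │
│ ╵ │ │ │ │ ╶─┘ ╷ │ │
│   │ │ │ │6 5 4│1│ │
│ ╶─┘ │ ├─┴─┐ ╶─┤ └─┤
│     │ │4 5│   │0 9│
├───╴ │ │ ╷ └───┼─╴ │
│     │ │3│6 7 8│7 8│
│ ╶─┬─┘ │ └───┐ │ ╶─┤
│   │   │2    │9│6 5│
├─┐ │ ┌─┘ ╶─┐ │ ├─╴ │
│ │ │ │A 1  │ │0│3 4│
│ ╵ └─┴─────┘ │ ╵ ╷ │
│             │1 2│ │
└─────────────┴───┴─┘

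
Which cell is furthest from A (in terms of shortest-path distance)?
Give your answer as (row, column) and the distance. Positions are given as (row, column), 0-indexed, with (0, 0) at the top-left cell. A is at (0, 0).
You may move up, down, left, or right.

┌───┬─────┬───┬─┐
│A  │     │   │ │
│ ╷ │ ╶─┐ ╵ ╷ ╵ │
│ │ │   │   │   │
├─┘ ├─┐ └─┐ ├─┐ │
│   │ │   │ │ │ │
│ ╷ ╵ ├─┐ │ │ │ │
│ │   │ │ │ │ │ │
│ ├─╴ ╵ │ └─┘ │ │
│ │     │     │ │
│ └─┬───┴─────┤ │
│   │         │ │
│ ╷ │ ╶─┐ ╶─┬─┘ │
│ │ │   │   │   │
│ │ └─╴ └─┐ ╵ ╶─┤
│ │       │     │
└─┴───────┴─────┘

Computing BFS distances from A to all cells:
Furthest cell: (2, 6)
Distance: 46 steps

Path from A to the furthest cell:

┌───┬─────┬───┬─┐
│A ↓│↓ ← ↰│↓ ↰│ │
│ ╷ │ ╶─┐ ╵ ╷ ╵ │
│ │↓│↳ ↓│↑ ↲│↑ ↰│
├─┘ ├─┐ └─┐ ├─┐ │
│↓ ↲│ │↳ ↓│ │B│↑│
│ ╷ ╵ ├─┐ │ │ │ │
│↓│   │ │↓│ │↑│↑│
│ ├─╴ ╵ │ └─┘ │ │
│↓│     │↳ → ↑│↑│
│ └─┬───┴─────┤ │
│↳ ↓│↱ → ↓    │↑│
│ ╷ │ ╶─┐ ╶─┬─┘ │
│ │↓│↑ ↰│↳ ↓│↱ ↑│
│ │ └─╴ └─┐ ╵ ╶─┤
│ │↳ → ↑  │↳ ↑  │
└─┴───────┴─────┘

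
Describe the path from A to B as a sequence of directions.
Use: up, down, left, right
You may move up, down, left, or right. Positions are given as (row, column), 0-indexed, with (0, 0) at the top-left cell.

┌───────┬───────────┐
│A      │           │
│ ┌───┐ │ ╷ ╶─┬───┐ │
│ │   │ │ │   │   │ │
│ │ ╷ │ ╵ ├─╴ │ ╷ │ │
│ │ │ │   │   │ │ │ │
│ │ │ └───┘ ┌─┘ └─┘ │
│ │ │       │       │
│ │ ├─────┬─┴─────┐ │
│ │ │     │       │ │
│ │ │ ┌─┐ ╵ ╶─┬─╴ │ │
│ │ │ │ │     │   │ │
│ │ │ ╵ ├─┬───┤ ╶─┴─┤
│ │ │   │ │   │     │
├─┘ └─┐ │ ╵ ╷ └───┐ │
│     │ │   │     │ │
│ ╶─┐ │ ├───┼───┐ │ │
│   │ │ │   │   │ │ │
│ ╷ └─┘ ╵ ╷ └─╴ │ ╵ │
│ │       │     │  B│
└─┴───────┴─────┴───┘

Finding the path and converting it to directions:
Path through cells: (0,0) → (0,1) → (0,2) → (0,3) → (1,3) → (2,3) → (2,4) → (1,4) → (0,4) → (0,5) → (1,5) → (1,6) → (2,6) → (2,5) → (3,5) → (3,4) → (3,3) → (3,2) → (2,2) → (1,2) → (1,1) → (2,1) → (3,1) → (4,1) → (5,1) → (6,1) → (7,1) → (7,0) → (8,0) → (8,1) → (9,1) → (9,2) → (9,3) → (8,3) → (7,3) → (6,3) → (6,2) → (5,2) → (4,2) → (4,3) → (4,4) → (5,4) → (5,5) → (4,5) → (4,6) → (4,7) → (4,8) → (5,8) → (5,7) → (6,7) → (6,8) → (6,9) → (7,9) → (8,9) → (9,9)
Directions: right, right, right, down, down, right, up, up, right, down, right, down, left, down, left, left, left, up, up, left, down, down, down, down, down, down, left, down, right, down, right, right, up, up, up, left, up, up, right, right, down, right, up, right, right, right, down, left, down, right, right, down, down, down

Solution:

┌───────┬───────────┐
│A → → ↓│↱ ↓        │
│ ┌───┐ │ ╷ ╶─┬───┐ │
│ │↓ ↰│↓│↑│↳ ↓│   │ │
│ │ ╷ │ ╵ ├─╴ │ ╷ │ │
│ │↓│↑│↳ ↑│↓ ↲│ │ │ │
│ │ │ └───┘ ┌─┘ └─┘ │
│ │↓│↑ ← ← ↲│       │
│ │ ├─────┬─┴─────┐ │
│ │↓│↱ → ↓│↱ → → ↓│ │
│ │ │ ┌─┐ ╵ ╶─┬─╴ │ │
│ │↓│↑│ │↳ ↑  │↓ ↲│ │
│ │ │ ╵ ├─┬───┤ ╶─┴─┤
│ │↓│↑ ↰│ │   │↳ → ↓│
├─┘ └─┐ │ ╵ ╷ └───┐ │
│↓ ↲  │↑│   │     │↓│
│ ╶─┐ │ ├───┼───┐ │ │
│↳ ↓│ │↑│   │   │ │↓│
│ ╷ └─┘ ╵ ╷ └─╴ │ ╵ │
│ │↳ → ↑  │     │  B│
└─┴───────┴─────┴───┘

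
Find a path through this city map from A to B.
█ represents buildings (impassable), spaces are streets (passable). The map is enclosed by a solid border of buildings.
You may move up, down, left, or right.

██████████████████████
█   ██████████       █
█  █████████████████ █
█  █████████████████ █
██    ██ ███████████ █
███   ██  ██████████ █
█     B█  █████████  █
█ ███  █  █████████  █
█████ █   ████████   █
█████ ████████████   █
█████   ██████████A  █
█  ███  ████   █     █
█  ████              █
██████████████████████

Finding the shortest path from A to B:
Movement: cardinal only
Path length: 22 steps
Directions: down → down → left → left → left → left → left → left → left → left → left → left → left → up → up → left → left → up → up → up → up → right

Solution:

██████████████████████
█   ██████████       █
█  █████████████████ █
█  █████████████████ █
██    ██ ███████████ █
███   ██  ██████████ █
█    ↱B█  █████████  █
█ ███↑ █  █████████  █
█████↑█   ████████   █
█████↑████████████   █
█████↑←↰██████████A  █
█  ███ ↑████   █  ↓  █
█  ████↑←←←←←←←←←←↲  █
██████████████████████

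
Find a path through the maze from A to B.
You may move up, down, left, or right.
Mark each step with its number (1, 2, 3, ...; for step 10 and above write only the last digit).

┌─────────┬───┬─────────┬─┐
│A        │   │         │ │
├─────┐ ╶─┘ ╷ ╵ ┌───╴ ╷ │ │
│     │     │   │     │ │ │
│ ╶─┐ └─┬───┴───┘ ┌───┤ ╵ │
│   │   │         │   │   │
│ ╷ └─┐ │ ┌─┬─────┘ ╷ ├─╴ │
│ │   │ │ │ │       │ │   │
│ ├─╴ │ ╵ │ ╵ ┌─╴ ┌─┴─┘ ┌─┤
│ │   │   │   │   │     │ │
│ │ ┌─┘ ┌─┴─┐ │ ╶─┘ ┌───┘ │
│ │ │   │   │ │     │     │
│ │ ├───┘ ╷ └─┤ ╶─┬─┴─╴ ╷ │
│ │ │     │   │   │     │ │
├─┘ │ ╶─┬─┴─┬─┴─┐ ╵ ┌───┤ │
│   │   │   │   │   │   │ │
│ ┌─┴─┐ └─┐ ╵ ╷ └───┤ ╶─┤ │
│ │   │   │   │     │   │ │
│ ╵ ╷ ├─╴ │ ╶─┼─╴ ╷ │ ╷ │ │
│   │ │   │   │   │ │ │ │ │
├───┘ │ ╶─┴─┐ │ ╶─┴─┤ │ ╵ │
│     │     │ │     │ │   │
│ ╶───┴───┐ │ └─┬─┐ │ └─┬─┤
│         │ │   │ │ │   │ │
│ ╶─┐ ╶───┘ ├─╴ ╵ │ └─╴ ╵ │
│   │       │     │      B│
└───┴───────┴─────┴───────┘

Finding the shortest path through the maze:
Path length: 50 steps
Directions: right → right → right → down → right → right → up → right → down → right → up → right → right → right → right → down → down → right → down → left → down → left → left → down → left → left → down → right → down → right → up → right → right → up → right → down → down → down → down → down → left → up → up → left → down → down → down → right → down → right

Solution:

┌─────────┬───┬─────────┬─┐
│A 1 2 3  │7 8│1 2 3 4 5│ │
├─────┐ ╶─┘ ╷ ╵ ┌───╴ ╷ │ │
│     │4 5 6│9 0│     │6│ │
│ ╶─┐ └─┬───┴───┘ ┌───┤ ╵ │
│   │   │         │   │7 8│
│ ╷ └─┐ │ ┌─┬─────┘ ╷ ├─╴ │
│ │   │ │ │ │       │ │0 9│
│ ├─╴ │ ╵ │ ╵ ┌─╴ ┌─┴─┘ ┌─┤
│ │   │   │   │   │3 2 1│ │
│ │ ┌─┘ ┌─┴─┐ │ ╶─┘ ┌───┘ │
│ │ │   │   │ │6 5 4│  4 5│
│ │ ├───┘ ╷ └─┤ ╶─┬─┴─╴ ╷ │
│ │ │     │   │7 8│1 2 3│6│
├─┘ │ ╶─┬─┴─┬─┴─┐ ╵ ┌───┤ │
│   │   │   │   │9 0│   │7│
│ ┌─┴─┐ └─┐ ╵ ╷ └───┤ ╶─┤ │
│ │   │   │   │     │4 3│8│
│ ╵ ╷ ├─╴ │ ╶─┼─╴ ╷ │ ╷ │ │
│   │ │   │   │   │ │5│2│9│
├───┘ │ ╶─┴─┐ │ ╶─┴─┤ │ ╵ │
│     │     │ │     │6│1 0│
│ ╶───┴───┐ │ └─┬─┐ │ └─┬─┤
│         │ │   │ │ │7 8│ │
│ ╶─┐ ╶───┘ ├─╴ ╵ │ └─╴ ╵ │
│   │       │     │    9 B│
└───┴───────┴─────┴───────┘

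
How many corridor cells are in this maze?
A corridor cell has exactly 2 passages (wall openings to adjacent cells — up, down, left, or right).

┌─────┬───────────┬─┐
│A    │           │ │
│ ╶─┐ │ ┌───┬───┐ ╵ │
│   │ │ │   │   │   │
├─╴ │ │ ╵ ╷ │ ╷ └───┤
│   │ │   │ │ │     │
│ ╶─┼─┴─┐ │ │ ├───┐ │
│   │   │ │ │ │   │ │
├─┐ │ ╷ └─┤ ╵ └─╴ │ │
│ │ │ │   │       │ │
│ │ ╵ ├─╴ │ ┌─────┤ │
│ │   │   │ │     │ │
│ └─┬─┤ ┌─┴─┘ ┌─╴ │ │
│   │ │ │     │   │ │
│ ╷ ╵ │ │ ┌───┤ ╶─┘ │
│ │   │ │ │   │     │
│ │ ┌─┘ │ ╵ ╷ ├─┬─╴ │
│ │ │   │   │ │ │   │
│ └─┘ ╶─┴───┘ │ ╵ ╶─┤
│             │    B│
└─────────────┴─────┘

Counting cells with exactly 2 passages:
Total corridor cells: 82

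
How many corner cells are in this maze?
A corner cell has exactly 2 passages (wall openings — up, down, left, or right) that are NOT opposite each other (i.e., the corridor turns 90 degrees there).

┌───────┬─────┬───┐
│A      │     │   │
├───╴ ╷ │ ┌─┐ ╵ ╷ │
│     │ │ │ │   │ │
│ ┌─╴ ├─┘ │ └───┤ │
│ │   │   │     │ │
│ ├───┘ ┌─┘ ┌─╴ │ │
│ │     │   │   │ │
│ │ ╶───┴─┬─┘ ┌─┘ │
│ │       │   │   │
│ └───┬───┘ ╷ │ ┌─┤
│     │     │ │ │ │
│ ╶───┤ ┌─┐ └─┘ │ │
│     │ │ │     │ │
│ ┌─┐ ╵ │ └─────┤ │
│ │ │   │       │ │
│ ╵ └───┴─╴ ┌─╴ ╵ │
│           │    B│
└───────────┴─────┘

Counting corner cells (2 non-opposite passages):
Total corners: 32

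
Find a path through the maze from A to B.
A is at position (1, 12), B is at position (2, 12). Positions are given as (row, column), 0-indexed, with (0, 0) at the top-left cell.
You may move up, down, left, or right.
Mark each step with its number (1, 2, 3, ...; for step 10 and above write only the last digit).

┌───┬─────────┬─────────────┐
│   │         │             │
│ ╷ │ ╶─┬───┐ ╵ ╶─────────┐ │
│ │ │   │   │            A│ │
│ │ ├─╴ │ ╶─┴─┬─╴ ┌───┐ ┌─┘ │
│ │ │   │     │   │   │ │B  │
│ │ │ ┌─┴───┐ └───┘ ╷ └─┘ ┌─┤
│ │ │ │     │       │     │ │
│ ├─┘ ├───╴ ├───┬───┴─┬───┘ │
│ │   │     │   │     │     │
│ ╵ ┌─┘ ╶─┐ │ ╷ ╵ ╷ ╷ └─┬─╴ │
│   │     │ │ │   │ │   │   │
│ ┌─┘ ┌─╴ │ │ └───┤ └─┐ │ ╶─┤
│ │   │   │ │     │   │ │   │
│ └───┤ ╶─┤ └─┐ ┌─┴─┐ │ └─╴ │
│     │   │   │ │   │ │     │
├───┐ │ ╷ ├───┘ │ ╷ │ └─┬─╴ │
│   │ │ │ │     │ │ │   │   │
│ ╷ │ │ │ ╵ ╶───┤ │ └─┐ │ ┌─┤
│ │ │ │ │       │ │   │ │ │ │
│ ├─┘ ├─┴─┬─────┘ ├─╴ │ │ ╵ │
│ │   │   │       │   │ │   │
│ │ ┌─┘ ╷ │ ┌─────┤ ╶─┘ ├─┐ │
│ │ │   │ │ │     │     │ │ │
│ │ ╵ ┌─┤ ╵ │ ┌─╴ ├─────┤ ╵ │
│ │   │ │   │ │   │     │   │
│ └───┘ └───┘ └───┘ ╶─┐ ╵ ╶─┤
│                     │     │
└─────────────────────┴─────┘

Finding the shortest path from (1, 12) to (2, 12):
Path length: 15 steps
Directions: left → left → left → left → left → up → right → right → right → right → right → right → down → down → left

Solution:

┌───┬─────────┬─────────────┐
│   │         │6 7 8 9 0 1 2│
│ ╷ │ ╶─┬───┐ ╵ ╶─────────┐ │
│ │ │   │   │  5 4 3 2 1 A│3│
│ │ ├─╴ │ ╶─┴─┬─╴ ┌───┐ ┌─┘ │
│ │ │   │     │   │   │ │B 4│
│ │ │ ┌─┴───┐ └───┘ ╷ └─┘ ┌─┤
│ │ │ │     │       │     │ │
│ ├─┘ ├───╴ ├───┬───┴─┬───┘ │
│ │   │     │   │     │     │
│ ╵ ┌─┘ ╶─┐ │ ╷ ╵ ╷ ╷ └─┬─╴ │
│   │     │ │ │   │ │   │   │
│ ┌─┘ ┌─╴ │ │ └───┤ └─┐ │ ╶─┤
│ │   │   │ │     │   │ │   │
│ └───┤ ╶─┤ └─┐ ┌─┴─┐ │ └─╴ │
│     │   │   │ │   │ │     │
├───┐ │ ╷ ├───┘ │ ╷ │ └─┬─╴ │
│   │ │ │ │     │ │ │   │   │
│ ╷ │ │ │ ╵ ╶───┤ │ └─┐ │ ┌─┤
│ │ │ │ │       │ │   │ │ │ │
│ ├─┘ ├─┴─┬─────┘ ├─╴ │ │ ╵ │
│ │   │   │       │   │ │   │
│ │ ┌─┘ ╷ │ ┌─────┤ ╶─┘ ├─┐ │
│ │ │   │ │ │     │     │ │ │
│ │ ╵ ┌─┤ ╵ │ ┌─╴ ├─────┤ ╵ │
│ │   │ │   │ │   │     │   │
│ └───┘ └───┘ └───┘ ╶─┐ ╵ ╶─┤
│                     │     │
└─────────────────────┴─────┘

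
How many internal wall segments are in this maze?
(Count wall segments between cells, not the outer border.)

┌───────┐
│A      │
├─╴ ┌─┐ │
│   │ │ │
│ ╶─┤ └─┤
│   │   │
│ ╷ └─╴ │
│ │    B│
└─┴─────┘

Counting internal wall segments:
Total internal walls: 9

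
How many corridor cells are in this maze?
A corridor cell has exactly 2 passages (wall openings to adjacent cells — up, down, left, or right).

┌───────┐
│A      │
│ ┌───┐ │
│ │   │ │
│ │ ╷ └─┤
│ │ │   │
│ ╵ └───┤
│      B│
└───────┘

Counting cells with exactly 2 passages:
Total corridor cells: 12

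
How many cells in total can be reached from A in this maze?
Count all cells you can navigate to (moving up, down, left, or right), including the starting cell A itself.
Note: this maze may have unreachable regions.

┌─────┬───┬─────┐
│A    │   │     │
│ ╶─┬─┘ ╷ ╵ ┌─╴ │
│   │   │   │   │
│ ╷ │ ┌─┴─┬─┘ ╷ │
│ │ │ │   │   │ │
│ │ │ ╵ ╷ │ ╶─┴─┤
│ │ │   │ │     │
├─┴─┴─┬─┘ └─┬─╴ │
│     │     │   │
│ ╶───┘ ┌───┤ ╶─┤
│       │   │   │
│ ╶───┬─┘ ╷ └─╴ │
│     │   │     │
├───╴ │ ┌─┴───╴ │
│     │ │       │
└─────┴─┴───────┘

Using BFS/flood-fill to find all reachable cells from A:
Maze size: 8 × 8 = 64 total cells
55 cell(s) are walled off and cannot be reached from A.
Reachable cells: 9

Reachable region (· marks reachable cells):

┌─────┬───┬─────┐
│A · ·│   │     │
│ ╶─┬─┘ ╷ ╵ ┌─╴ │
│· ·│   │   │   │
│ ╷ │ ┌─┴─┬─┘ ╷ │
│·│·│ │   │   │ │
│ │ │ ╵ ╷ │ ╶─┴─┤
│·│·│   │ │     │
├─┴─┴─┬─┘ └─┬─╴ │
│     │     │   │
│ ╶───┘ ┌───┤ ╶─┤
│       │   │   │
│ ╶───┬─┘ ╷ └─╴ │
│     │   │     │
├───╴ │ ┌─┴───╴ │
│     │ │       │
└─────┴─┴───────┘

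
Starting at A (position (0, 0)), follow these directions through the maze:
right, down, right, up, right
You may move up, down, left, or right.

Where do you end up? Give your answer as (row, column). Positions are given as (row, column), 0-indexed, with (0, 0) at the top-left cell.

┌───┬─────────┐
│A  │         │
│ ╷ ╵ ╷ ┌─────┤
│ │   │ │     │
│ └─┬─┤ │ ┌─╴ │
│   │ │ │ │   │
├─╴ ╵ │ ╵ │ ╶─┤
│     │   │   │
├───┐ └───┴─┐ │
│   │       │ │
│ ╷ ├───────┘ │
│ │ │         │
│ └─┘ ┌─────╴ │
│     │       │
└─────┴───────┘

Following directions step by step:
Start: (0, 0)
  right: (0, 0) → (0, 1)
  down: (0, 1) → (1, 1)
  right: (1, 1) → (1, 2)
  up: (1, 2) → (0, 2)
  right: (0, 2) → (0, 3)
Final position: (0, 3)

Path taken:

┌───┬─────────┐
│A ↓│↱ B      │
│ ╷ ╵ ╷ ┌─────┤
│ │↳ ↑│ │     │
│ └─┬─┤ │ ┌─╴ │
│   │ │ │ │   │
├─╴ ╵ │ ╵ │ ╶─┤
│     │   │   │
├───┐ └───┴─┐ │
│   │       │ │
│ ╷ ├───────┘ │
│ │ │         │
│ └─┘ ┌─────╴ │
│     │       │
└─────┴───────┘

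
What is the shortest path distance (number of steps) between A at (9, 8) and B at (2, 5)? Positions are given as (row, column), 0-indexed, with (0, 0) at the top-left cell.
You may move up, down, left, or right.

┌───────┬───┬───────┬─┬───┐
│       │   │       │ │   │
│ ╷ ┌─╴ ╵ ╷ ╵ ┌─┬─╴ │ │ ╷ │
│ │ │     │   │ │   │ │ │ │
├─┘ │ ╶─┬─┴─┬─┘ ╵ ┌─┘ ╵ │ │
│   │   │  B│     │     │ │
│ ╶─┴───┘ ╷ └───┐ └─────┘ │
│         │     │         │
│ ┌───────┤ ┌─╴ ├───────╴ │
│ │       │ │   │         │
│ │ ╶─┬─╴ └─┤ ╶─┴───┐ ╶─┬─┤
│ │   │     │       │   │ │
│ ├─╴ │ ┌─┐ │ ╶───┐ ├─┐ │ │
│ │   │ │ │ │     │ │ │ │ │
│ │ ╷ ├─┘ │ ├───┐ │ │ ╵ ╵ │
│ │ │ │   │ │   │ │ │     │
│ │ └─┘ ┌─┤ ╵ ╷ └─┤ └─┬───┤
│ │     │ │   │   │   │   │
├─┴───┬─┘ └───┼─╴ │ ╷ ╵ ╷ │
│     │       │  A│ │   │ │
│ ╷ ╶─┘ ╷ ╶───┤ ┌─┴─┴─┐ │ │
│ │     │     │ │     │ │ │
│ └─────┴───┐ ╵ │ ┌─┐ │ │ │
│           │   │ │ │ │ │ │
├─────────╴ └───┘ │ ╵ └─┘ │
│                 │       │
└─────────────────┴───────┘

Finding path from (9, 8) to (2, 5):
Path: (9,8) → (9,7) → (10,7) → (11,7) → (11,6) → (10,6) → (10,5) → (10,4) → (9,4) → (9,3) → (10,3) → (10,2) → (10,1) → (9,1) → (9,0) → (10,0) → (11,0) → (11,1) → (11,2) → (11,3) → (11,4) → (11,5) → (12,5) → (12,6) → (12,7) → (12,8) → (11,8) → (10,8) → (10,9) → (10,10) → (11,10) → (12,10) → (12,11) → (12,12) → (11,12) → (10,12) → (9,12) → (8,12) → (8,11) → (9,11) → (9,10) → (8,10) → (8,9) → (7,9) → (6,9) → (5,9) → (5,8) → (5,7) → (5,6) → (4,6) → (4,7) → (3,7) → (3,6) → (3,5) → (2,5)
Distance: 54 steps

Solution:

┌───────┬───┬───────┬─┬───┐
│       │   │       │ │   │
│ ╷ ┌─╴ ╵ ╷ ╵ ┌─┬─╴ │ │ ╷ │
│ │ │     │   │ │   │ │ │ │
├─┘ │ ╶─┬─┴─┬─┘ ╵ ┌─┘ ╵ │ │
│   │   │  B│     │     │ │
│ ╶─┴───┘ ╷ └───┐ └─────┘ │
│         │↑ ← ↰│         │
│ ┌───────┤ ┌─╴ ├───────╴ │
│ │       │ │↱ ↑│         │
│ │ ╶─┬─╴ └─┤ ╶─┴───┐ ╶─┬─┤
│ │   │     │↑ ← ← ↰│   │ │
│ ├─╴ │ ┌─┐ │ ╶───┐ ├─┐ │ │
│ │   │ │ │ │     │↑│ │ │ │
│ │ ╷ ├─┘ │ ├───┐ │ │ ╵ ╵ │
│ │ │ │   │ │   │ │↑│     │
│ │ └─┘ ┌─┤ ╵ ╷ └─┤ └─┬───┤
│ │     │ │   │   │↑ ↰│↓ ↰│
├─┴───┬─┘ └───┼─╴ │ ╷ ╵ ╷ │
│↓ ↰  │↓ ↰    │↓ A│ │↑ ↲│↑│
│ ╷ ╶─┘ ╷ ╶───┤ ┌─┴─┴─┐ │ │
│↓│↑ ← ↲│↑ ← ↰│↓│↱ → ↓│ │↑│
│ └─────┴───┐ ╵ │ ┌─┐ │ │ │
│↳ → → → → ↓│↑ ↲│↑│ │↓│ │↑│
├─────────╴ └───┘ │ ╵ └─┘ │
│          ↳ → → ↑│  ↳ → ↑│
└─────────────────┴───────┘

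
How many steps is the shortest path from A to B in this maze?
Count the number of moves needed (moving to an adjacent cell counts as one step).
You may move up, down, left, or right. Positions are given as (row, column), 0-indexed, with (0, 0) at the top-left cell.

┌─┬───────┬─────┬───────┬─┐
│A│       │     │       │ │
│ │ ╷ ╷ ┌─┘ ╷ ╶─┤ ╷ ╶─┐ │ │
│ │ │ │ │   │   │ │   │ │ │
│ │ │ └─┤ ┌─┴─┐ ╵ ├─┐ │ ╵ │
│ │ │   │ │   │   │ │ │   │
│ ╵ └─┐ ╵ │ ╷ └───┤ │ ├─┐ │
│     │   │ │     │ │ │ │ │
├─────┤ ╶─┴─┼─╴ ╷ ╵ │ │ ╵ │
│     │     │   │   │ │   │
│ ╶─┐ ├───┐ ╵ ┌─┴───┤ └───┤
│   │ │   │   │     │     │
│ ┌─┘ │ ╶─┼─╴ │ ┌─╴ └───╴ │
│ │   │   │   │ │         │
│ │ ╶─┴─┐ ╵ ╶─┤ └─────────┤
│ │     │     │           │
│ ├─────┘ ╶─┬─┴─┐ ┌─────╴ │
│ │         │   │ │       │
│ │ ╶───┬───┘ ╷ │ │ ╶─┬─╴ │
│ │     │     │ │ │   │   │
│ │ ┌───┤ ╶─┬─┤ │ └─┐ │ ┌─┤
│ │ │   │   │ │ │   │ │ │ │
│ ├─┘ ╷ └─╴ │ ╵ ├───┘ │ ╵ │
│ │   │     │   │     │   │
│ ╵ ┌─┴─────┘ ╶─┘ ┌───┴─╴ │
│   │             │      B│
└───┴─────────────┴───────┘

Using BFS to find shortest path:
Start: (0, 0), End: (12, 12)
Path found:
(0,0) → (1,0) → (2,0) → (3,0) → (3,1) → (2,1) → (1,1) → (0,1) → (0,2) → (1,2) → (2,2) → (2,3) → (3,3) → (3,4) → (2,4) → (1,4) → (1,5) → (0,5) → (0,6) → (1,6) → (1,7) → (2,7) → (2,8) → (1,8) → (0,8) → (0,9) → (1,9) → (1,10) → (2,10) → (3,10) → (4,10) → (5,10) → (5,11) → (5,12) → (6,12) → (6,11) → (6,10) → (6,9) → (5,9) → (5,8) → (5,7) → (6,7) → (7,7) → (7,8) → (7,9) → (7,10) → (7,11) → (7,12) → (8,12) → (9,12) → (9,11) → (10,11) → (11,11) → (11,12) → (12,12)
Number of steps: 54

Solution:

┌─┬───────┬─────┬───────┬─┐
│A│↱ ↓    │↱ ↓  │↱ ↓    │ │
│ │ ╷ ╷ ┌─┘ ╷ ╶─┤ ╷ ╶─┐ │ │
│↓│↑│↓│ │↱ ↑│↳ ↓│↑│↳ ↓│ │ │
│ │ │ └─┤ ┌─┴─┐ ╵ ├─┐ │ ╵ │
│↓│↑│↳ ↓│↑│   │↳ ↑│ │↓│   │
│ ╵ └─┐ ╵ │ ╷ └───┤ │ ├─┐ │
│↳ ↑  │↳ ↑│ │     │ │↓│ │ │
├─────┤ ╶─┴─┼─╴ ╷ ╵ │ │ ╵ │
│     │     │   │   │↓│   │
│ ╶─┐ ├───┐ ╵ ┌─┴───┤ └───┤
│   │ │   │   │↓ ← ↰│↳ → ↓│
│ ┌─┘ │ ╶─┼─╴ │ ┌─╴ └───╴ │
│ │   │   │   │↓│  ↑ ← ← ↲│
│ │ ╶─┴─┐ ╵ ╶─┤ └─────────┤
│ │     │     │↳ → → → → ↓│
│ ├─────┘ ╶─┬─┴─┐ ┌─────╴ │
│ │         │   │ │      ↓│
│ │ ╶───┬───┘ ╷ │ │ ╶─┬─╴ │
│ │     │     │ │ │   │↓ ↲│
│ │ ┌───┤ ╶─┬─┤ │ └─┐ │ ┌─┤
│ │ │   │   │ │ │   │ │↓│ │
│ ├─┘ ╷ └─╴ │ ╵ ├───┘ │ ╵ │
│ │   │     │   │     │↳ ↓│
│ ╵ ┌─┴─────┘ ╶─┘ ┌───┴─╴ │
│   │             │      B│
└───┴─────────────┴───────┘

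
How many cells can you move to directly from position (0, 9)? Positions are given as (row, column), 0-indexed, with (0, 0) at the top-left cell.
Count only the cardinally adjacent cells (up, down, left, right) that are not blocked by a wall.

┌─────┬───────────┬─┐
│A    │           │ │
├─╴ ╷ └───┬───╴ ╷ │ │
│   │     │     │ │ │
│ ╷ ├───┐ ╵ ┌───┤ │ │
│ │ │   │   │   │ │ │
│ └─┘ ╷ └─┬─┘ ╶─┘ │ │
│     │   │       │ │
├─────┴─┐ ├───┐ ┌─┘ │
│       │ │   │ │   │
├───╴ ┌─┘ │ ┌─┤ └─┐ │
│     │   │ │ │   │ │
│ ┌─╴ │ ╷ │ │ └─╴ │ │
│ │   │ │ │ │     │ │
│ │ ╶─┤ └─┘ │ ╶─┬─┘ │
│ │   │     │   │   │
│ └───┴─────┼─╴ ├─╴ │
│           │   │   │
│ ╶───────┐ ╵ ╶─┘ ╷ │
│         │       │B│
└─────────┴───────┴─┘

Checking passable neighbors of (0, 9):
Neighbors: (1, 9)
Count: 1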